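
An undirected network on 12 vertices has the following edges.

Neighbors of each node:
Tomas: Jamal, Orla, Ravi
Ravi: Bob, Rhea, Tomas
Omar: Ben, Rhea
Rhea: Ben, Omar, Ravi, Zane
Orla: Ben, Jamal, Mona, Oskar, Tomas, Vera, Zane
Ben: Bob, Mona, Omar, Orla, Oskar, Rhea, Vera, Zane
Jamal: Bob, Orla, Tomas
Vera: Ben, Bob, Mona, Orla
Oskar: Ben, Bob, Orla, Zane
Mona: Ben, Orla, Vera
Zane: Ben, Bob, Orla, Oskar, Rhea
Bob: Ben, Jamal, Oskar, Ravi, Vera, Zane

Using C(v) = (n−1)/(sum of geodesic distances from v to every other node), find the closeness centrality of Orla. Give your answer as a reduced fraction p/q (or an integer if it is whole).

11/15

Distances from Orla: Ben:1, Bob:2, Jamal:1, Mona:1, Omar:2, Oskar:1, Ravi:2, Rhea:2, Tomas:1, Vera:1, Zane:1. Sum = 15.
n = 12, so closeness = 11/15.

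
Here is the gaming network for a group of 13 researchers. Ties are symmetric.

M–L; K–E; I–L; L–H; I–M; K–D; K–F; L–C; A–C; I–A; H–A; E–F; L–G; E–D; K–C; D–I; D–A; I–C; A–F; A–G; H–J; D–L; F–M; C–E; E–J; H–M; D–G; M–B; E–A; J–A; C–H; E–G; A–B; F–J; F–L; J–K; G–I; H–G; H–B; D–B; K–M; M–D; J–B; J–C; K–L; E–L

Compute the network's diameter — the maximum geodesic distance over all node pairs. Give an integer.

2

Eccentricity of each node (its greatest distance to any other): A:2, B:2, C:2, D:2, E:2, F:2, G:2, H:2, I:2, J:2, K:2, L:2, M:2.
The maximum eccentricity is 2, realized for instance by the pair C–D via C – A – D. So the diameter is 2.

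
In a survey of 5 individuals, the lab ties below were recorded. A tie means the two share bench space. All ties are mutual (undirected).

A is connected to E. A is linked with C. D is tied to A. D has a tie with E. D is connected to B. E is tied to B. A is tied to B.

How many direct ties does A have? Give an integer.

4

A is directly tied to B, C, D, and E. That is 4 neighbors, so the degree of A is 4.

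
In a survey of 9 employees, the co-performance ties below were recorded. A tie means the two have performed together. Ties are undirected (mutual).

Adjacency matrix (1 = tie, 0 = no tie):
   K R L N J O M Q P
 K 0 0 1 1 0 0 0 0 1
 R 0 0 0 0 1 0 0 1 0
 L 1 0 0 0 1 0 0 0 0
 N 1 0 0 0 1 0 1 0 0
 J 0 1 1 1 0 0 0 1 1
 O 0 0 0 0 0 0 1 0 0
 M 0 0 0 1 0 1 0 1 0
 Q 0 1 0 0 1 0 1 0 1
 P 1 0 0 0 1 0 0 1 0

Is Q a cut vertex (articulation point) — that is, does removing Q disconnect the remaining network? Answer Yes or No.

No

Even without Q, every remaining node can still reach every other (the residual graph is connected), so Q is not a cut vertex.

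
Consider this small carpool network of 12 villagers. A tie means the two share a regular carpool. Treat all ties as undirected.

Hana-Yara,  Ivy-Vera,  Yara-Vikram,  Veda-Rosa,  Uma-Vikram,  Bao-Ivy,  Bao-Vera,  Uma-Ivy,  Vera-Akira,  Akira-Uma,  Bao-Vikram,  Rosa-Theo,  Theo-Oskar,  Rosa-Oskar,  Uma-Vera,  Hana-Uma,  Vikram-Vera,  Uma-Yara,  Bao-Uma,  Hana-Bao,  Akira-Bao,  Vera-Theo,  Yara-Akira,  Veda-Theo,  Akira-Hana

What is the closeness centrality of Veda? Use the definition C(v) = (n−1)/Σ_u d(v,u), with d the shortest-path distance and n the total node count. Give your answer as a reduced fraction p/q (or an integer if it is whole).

Distances from Veda: Akira:3, Bao:3, Hana:4, Ivy:3, Oskar:2, Rosa:1, Theo:1, Uma:3, Vera:2, Vikram:3, Yara:4. Sum = 29.
n = 12, so closeness = 11/29.

11/29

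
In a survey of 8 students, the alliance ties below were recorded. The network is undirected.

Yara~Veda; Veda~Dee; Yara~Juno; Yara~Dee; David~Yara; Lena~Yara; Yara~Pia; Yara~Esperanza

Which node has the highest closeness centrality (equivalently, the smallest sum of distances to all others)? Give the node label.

Farness (sum of distances to all others) for each node — David:13, Dee:12, Esperanza:13, Juno:13, Lena:13, Pia:13, Veda:12, Yara:7.
The smallest farness is 7, for Yara, so Yara has the highest closeness.

Yara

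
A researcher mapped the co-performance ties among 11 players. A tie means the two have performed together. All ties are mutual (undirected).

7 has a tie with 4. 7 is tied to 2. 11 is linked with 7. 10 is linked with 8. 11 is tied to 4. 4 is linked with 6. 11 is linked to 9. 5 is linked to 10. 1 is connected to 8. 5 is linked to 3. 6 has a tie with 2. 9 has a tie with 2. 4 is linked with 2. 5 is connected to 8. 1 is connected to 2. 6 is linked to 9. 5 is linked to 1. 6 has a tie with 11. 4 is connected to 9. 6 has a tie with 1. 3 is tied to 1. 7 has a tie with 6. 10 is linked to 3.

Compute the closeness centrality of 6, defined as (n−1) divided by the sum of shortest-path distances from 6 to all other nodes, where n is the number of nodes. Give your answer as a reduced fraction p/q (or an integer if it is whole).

2/3

Distances from 6: 1:1, 2:1, 3:2, 4:1, 5:2, 7:1, 8:2, 9:1, 10:3, 11:1. Sum = 15.
n = 11, so closeness = 10/15 = 2/3.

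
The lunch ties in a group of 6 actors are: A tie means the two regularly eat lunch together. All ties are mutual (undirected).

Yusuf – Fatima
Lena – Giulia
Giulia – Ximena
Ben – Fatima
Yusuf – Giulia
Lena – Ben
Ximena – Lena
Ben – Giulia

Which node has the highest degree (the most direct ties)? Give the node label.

Degrees — Ben:3, Fatima:2, Giulia:4, Lena:3, Ximena:2, Yusuf:2.
The maximum is 4, attained only by Giulia.

Giulia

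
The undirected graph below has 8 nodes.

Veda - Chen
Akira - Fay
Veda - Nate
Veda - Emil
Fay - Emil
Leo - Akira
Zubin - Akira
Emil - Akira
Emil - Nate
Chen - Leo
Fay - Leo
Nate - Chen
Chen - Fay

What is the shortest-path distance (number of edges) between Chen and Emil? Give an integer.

2

One shortest route is Chen – Nate – Emil, which uses 2 edges, and Chen and Emil are not directly tied, so nothing shorter exists. So d(Chen,Emil) = 2.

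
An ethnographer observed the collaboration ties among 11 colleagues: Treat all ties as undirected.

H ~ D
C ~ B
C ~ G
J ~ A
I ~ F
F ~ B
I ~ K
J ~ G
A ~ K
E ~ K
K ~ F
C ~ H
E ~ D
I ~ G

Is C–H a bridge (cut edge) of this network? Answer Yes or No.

No

Even without that edge, C still reaches H via C – G – I – K – E – D – H, so the network stays connected. Not a bridge.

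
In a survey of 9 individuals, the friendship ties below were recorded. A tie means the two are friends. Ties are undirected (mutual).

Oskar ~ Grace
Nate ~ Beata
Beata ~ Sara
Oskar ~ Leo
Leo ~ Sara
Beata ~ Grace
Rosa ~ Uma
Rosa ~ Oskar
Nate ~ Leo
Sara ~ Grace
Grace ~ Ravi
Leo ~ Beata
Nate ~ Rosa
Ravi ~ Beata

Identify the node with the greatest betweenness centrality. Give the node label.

Unnormalized betweenness of each node: Beata:35/6, Grace:4, Leo:3, Nate:5, Oskar:16/3, Ravi:0, Rosa:15/2, Sara:1/3, Uma:0.
Rosa has the largest value, 15/2, making it the main broker — the node through which the most shortest paths run.

Rosa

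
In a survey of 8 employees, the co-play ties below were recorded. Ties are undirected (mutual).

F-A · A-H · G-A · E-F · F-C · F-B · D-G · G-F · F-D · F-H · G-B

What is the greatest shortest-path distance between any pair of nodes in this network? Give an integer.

Eccentricity of each node (its greatest distance to any other): A:2, B:2, C:2, D:2, E:2, F:1, G:2, H:2.
The maximum eccentricity is 2, realized for instance by the pair C–H via C – F – H. So the diameter is 2.

2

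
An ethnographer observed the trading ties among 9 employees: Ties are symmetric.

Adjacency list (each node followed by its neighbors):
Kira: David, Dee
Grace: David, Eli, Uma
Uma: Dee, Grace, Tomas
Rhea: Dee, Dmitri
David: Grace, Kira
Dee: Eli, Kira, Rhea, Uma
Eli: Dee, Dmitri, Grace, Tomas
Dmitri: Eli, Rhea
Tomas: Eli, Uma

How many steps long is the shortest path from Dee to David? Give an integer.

2

One shortest route is Dee – Kira – David, which uses 2 edges, and Dee and David are not directly tied, so nothing shorter exists. So d(Dee,David) = 2.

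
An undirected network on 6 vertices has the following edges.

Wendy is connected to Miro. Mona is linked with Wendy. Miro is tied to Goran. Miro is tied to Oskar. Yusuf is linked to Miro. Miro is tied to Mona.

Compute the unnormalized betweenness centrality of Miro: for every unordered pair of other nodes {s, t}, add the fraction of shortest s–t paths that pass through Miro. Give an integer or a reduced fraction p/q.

9

Pairs whose geodesics pass through Miro — Goran–Wendy: 1; Goran–Oskar: 1; Goran–Mona: 1; Goran–Yusuf: 1; Wendy–Oskar: 1; Wendy–Yusuf: 1; Oskar–Mona: 1; Oskar–Yusuf: 1; Mona–Yusuf: 1.
All other pairs contribute 0.
Summing the contributions gives betweenness(Miro) = 9.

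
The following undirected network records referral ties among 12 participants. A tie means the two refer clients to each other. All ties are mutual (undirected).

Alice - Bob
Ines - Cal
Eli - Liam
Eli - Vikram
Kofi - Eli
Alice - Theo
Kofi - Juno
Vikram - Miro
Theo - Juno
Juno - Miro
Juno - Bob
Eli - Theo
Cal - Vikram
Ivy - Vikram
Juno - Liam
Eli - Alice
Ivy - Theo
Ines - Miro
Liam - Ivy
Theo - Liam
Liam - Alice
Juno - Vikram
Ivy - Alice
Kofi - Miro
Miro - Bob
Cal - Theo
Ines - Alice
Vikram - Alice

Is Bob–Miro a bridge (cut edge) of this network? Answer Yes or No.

Even without that edge, Bob still reaches Miro via Bob – Juno – Miro, so the network stays connected. Not a bridge.

No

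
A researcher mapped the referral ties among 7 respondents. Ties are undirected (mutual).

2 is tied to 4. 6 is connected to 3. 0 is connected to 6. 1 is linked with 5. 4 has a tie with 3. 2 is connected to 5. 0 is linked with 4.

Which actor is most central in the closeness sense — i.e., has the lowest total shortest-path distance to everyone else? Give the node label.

Farness (sum of distances to all others) for each node — 0:13, 1:19, 2:11, 3:13, 4:10, 5:14, 6:16.
The smallest farness is 10, for 4, so 4 has the highest closeness.

4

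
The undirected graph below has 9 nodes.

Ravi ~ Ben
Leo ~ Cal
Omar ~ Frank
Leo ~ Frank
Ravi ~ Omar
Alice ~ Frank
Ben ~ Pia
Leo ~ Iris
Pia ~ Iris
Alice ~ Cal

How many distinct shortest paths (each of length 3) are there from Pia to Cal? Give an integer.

1

The shortest distance is 3, and the only length-3 path is Pia–Iris–Leo–Cal. So there is exactly 1 shortest path.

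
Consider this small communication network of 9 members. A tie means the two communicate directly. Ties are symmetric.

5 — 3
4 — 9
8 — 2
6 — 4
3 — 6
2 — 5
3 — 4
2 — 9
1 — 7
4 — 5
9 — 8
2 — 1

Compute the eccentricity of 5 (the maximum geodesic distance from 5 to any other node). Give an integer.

Distances from 5: 1:2, 2:1, 3:1, 4:1, 6:2, 7:3, 8:2, 9:2.
The largest is 3 (to 7), so the eccentricity of 5 is 3.

3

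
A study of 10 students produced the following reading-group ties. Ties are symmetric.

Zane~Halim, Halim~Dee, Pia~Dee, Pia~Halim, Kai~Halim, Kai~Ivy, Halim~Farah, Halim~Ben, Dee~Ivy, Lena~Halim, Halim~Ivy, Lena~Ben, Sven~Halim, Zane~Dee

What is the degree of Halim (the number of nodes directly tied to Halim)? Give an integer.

Halim is directly tied to Ben, Dee, Farah, Ivy, Kai, Lena, Pia, Sven, and Zane. That is 9 neighbors, so the degree of Halim is 9.

9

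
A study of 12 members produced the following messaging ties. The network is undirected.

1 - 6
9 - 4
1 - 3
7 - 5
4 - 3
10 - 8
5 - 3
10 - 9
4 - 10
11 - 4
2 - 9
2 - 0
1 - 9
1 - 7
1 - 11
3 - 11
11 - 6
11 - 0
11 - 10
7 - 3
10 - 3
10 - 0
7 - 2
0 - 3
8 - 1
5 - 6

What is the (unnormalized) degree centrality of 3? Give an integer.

7

3 is directly tied to 0, 1, 4, 5, 7, 10, and 11. That is 7 neighbors, so the degree of 3 is 7.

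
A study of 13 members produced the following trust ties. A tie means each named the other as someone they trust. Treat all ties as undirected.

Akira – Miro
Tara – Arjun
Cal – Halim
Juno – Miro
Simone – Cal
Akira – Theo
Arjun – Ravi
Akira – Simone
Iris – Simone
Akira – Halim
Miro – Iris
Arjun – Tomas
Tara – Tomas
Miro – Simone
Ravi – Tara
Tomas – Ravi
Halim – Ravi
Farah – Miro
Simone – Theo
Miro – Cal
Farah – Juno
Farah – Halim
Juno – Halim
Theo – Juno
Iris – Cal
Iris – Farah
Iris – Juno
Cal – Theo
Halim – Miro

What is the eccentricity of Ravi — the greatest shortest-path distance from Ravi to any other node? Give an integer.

Distances from Ravi: Akira:2, Arjun:1, Cal:2, Farah:2, Halim:1, Iris:3, Juno:2, Miro:2, Simone:3, Tara:1, Theo:3, Tomas:1.
The largest is 3 (to Theo, Iris, and Simone), so the eccentricity of Ravi is 3.

3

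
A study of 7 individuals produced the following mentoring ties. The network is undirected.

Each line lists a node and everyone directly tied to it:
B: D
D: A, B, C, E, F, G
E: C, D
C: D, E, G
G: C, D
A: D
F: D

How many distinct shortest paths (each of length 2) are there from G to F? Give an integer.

1

The shortest distance is 2, and the only length-2 path is G–D–F. So there is exactly 1 shortest path.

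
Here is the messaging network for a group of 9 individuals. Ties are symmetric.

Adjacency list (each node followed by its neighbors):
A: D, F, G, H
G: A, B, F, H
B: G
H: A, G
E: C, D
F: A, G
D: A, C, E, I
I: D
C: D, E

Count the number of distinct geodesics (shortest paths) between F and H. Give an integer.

2

The shortest distance is 2. The length-2 paths are: F–A–H; F–G–H.
That gives 2 distinct shortest paths.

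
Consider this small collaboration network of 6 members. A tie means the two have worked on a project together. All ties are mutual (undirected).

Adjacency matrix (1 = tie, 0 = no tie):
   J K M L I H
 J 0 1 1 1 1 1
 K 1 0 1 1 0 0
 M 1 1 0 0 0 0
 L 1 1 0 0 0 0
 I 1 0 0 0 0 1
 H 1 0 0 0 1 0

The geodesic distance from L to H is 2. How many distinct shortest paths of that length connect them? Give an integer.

The shortest distance is 2, and the only length-2 path is L–J–H. So there is exactly 1 shortest path.

1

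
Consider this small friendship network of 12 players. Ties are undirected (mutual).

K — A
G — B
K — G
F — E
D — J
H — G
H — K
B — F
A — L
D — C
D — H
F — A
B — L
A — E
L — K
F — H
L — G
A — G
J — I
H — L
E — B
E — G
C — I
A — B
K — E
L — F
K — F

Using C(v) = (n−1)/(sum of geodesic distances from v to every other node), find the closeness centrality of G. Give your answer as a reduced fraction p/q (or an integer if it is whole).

11/20

Distances from G: A:1, B:1, C:3, D:2, E:1, F:2, H:1, I:4, J:3, K:1, L:1. Sum = 20.
n = 12, so closeness = 11/20.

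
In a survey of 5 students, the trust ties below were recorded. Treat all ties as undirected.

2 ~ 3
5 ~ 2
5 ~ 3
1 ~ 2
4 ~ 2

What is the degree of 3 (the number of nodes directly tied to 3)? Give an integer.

3 is directly tied to 2 and 5. That is 2 neighbors, so the degree of 3 is 2.

2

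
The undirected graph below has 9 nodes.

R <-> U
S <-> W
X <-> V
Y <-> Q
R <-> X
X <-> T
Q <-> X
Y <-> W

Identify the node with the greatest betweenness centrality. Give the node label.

X

Unnormalized betweenness of each node: Q:15, R:7, S:0, T:0, U:0, V:0, W:7, X:21, Y:12.
X has the largest value, 21, making it the main broker — the node through which the most shortest paths run.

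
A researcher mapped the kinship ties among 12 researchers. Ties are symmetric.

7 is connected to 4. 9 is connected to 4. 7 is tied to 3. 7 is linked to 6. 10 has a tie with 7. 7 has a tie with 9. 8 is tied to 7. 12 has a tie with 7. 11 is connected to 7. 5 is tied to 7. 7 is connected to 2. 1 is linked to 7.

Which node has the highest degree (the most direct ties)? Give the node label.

Degrees — 1:1, 2:1, 3:1, 4:2, 5:1, 6:1, 7:11, 8:1, 9:2, 10:1, 11:1, 12:1.
The maximum is 11, attained only by 7.

7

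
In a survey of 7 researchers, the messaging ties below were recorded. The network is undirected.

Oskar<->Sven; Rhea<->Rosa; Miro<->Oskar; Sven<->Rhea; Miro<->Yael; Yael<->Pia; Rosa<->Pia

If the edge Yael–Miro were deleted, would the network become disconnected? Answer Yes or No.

Even without that edge, Yael still reaches Miro via Yael – Pia – Rosa – Rhea – Sven – Oskar – Miro, so the network stays connected. Not a bridge.

No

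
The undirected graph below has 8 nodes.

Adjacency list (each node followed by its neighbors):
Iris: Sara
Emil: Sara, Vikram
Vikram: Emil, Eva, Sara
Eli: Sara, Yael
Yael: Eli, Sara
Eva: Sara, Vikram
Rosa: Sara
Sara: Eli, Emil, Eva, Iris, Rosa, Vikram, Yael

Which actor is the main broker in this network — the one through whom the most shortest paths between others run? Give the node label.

Unnormalized betweenness of each node: Eli:0, Emil:0, Eva:0, Iris:0, Rosa:0, Sara:35/2, Vikram:1/2, Yael:0.
Sara has the largest value, 35/2, making it the main broker — the node through which the most shortest paths run.

Sara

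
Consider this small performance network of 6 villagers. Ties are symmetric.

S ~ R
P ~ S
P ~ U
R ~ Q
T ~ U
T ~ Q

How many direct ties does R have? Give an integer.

R is directly tied to Q and S. That is 2 neighbors, so the degree of R is 2.

2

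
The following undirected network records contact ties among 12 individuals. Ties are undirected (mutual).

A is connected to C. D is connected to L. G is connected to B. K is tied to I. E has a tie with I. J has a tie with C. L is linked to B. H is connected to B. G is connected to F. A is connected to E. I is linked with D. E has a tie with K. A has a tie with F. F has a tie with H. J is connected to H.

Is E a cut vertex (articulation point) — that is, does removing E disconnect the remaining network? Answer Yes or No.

Even without E, every remaining node can still reach every other (the residual graph is connected), so E is not a cut vertex.

No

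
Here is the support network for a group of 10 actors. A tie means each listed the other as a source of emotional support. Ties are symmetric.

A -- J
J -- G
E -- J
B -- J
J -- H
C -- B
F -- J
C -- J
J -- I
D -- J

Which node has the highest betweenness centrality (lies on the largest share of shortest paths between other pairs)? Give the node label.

J

Unnormalized betweenness of each node: A:0, B:0, C:0, D:0, E:0, F:0, G:0, H:0, I:0, J:35.
J has the largest value, 35, making it the main broker — the node through which the most shortest paths run.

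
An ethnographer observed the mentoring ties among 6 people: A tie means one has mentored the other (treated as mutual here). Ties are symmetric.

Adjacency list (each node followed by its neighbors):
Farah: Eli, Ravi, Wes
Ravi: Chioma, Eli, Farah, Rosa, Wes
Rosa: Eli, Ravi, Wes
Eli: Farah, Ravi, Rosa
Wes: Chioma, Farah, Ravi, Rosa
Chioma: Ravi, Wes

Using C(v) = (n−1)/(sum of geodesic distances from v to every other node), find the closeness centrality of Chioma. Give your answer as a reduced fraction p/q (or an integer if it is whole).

Distances from Chioma: Eli:2, Farah:2, Ravi:1, Rosa:2, Wes:1. Sum = 8.
n = 6, so closeness = 5/8.

5/8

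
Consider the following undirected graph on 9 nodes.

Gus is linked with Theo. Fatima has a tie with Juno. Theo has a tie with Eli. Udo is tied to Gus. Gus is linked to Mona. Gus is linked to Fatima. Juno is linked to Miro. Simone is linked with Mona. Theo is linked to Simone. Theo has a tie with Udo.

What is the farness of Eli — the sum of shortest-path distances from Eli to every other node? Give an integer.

Distances from Eli: Fatima:3, Gus:2, Juno:4, Miro:5, Mona:3, Simone:2, Theo:1, Udo:2.
Sum = 3 + 2 + 4 + 5 + 3 + 2 + 1 + 2 = 22.

22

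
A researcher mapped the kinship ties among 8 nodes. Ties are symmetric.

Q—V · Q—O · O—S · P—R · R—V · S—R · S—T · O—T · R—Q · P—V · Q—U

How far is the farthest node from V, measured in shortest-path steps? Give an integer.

Distances from V: O:2, P:1, Q:1, R:1, S:2, T:3, U:2.
The largest is 3 (to T), so the eccentricity of V is 3.

3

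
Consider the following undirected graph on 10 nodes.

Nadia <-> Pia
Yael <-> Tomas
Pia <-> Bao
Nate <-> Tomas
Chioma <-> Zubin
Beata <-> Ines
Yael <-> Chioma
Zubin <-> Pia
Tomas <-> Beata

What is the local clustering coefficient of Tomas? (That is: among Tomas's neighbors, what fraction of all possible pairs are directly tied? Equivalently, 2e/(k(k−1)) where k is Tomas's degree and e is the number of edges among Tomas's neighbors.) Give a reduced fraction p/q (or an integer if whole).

0

Tomas's neighbors: Beata, Nate, and Yael (k = 3).
Possible neighbor pairs: C(3,2) = 3. Edges among them: none → e = 0.
Clustering(Tomas) = 0/3 = 0.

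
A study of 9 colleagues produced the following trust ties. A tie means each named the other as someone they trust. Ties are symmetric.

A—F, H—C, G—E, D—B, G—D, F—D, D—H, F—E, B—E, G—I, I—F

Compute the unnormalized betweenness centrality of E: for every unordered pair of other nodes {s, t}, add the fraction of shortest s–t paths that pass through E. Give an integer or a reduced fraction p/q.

8/3

Pairs whose geodesics pass through E — I–B: 2/4; A–G: 1/3; A–B: 1/2; G–B: 1/2; G–F: 1/3; B–F: 1/2.
All other pairs contribute 0.
Summing the contributions gives betweenness(E) = 8/3.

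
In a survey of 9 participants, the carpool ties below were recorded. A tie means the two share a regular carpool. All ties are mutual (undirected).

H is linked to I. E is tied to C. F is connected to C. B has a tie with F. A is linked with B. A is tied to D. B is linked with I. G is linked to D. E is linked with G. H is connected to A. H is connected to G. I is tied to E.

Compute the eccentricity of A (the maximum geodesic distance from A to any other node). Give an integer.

3

Distances from A: B:1, C:3, D:1, E:3, F:2, G:2, H:1, I:2.
The largest is 3 (to C and E), so the eccentricity of A is 3.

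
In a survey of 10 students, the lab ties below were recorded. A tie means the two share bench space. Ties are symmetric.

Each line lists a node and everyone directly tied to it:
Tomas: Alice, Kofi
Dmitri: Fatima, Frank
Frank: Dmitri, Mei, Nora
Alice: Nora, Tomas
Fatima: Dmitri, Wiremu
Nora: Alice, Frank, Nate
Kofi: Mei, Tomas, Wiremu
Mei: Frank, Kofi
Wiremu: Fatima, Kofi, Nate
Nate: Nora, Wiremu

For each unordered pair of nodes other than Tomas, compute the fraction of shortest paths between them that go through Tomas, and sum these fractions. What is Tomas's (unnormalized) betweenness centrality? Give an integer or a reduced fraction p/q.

8/3

Pairs whose geodesics pass through Tomas — Wiremu–Alice: 1/2; Fatima–Alice: 1/3; Mei–Alice: 1/2; Kofi–Alice: 1; Kofi–Nora: 1/3.
All other pairs contribute 0.
Summing the contributions gives betweenness(Tomas) = 8/3.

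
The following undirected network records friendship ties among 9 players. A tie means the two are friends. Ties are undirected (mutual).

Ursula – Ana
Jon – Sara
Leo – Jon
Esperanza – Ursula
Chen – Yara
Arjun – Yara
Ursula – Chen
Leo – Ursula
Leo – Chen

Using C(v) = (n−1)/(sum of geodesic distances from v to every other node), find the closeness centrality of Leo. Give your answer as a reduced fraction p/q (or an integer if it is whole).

Distances from Leo: Ana:2, Arjun:3, Chen:1, Esperanza:2, Jon:1, Sara:2, Ursula:1, Yara:2. Sum = 14.
n = 9, so closeness = 8/14 = 4/7.

4/7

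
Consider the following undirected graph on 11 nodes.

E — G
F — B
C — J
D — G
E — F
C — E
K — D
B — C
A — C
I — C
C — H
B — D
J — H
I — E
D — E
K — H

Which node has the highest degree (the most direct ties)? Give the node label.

Degrees — A:1, B:3, C:6, D:4, E:5, F:2, G:2, H:3, I:2, J:2, K:2.
The maximum is 6, attained only by C.

C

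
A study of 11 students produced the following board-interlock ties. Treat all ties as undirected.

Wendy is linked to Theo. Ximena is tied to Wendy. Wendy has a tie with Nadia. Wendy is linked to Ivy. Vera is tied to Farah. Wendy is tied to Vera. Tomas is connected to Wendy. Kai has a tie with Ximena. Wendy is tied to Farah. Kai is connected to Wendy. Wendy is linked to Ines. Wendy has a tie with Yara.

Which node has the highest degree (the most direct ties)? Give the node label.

Degrees — Farah:2, Ines:1, Ivy:1, Kai:2, Nadia:1, Theo:1, Tomas:1, Vera:2, Wendy:10, Ximena:2, Yara:1.
The maximum is 10, attained only by Wendy.

Wendy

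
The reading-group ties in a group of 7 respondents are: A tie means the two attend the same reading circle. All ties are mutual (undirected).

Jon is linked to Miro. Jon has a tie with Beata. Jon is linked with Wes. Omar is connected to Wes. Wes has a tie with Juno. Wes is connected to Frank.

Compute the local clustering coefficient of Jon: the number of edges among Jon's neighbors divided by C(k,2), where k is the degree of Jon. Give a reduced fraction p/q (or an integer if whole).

Jon's neighbors: Beata, Miro, and Wes (k = 3).
Possible neighbor pairs: C(3,2) = 3. Edges among them: none → e = 0.
Clustering(Jon) = 0/3 = 0.

0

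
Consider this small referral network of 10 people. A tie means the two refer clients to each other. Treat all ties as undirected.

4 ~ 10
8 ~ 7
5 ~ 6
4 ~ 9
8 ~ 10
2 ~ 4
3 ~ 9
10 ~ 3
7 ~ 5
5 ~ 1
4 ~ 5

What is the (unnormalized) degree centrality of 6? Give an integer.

6 is directly tied to 5. That is 1 neighbor, so the degree of 6 is 1.

1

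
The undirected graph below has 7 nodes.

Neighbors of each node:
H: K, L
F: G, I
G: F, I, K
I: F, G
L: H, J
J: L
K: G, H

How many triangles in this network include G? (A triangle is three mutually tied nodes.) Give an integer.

G's neighbors: F, I, and K.
Neighbor pairs that are themselves tied: G–F–I. Each forms one triangle with G, for 1 in total.

1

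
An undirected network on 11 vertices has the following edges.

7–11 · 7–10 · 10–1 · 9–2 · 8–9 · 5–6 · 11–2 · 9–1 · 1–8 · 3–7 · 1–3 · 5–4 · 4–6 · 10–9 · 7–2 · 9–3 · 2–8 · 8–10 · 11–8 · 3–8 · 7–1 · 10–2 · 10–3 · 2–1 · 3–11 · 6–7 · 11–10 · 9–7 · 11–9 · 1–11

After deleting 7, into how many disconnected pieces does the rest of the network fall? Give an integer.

Without 7, the remaining ties split the others into: {4, 5, 6}; {1, 2, 3, 8, 9, 10, 11}.
That's 2 separate components.

2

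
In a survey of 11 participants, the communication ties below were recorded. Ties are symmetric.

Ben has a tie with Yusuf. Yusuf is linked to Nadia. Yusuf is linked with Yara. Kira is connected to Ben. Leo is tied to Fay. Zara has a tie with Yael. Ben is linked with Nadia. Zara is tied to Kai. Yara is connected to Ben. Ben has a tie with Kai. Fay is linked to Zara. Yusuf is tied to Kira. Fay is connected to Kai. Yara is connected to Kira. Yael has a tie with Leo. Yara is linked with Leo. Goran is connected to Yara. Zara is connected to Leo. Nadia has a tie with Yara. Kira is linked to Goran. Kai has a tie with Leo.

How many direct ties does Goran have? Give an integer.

Goran is directly tied to Kira and Yara. That is 2 neighbors, so the degree of Goran is 2.

2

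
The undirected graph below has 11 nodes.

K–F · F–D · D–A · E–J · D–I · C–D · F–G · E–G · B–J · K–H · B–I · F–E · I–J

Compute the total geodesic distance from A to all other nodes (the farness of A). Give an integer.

Distances from A: B:3, C:2, D:1, E:3, F:2, G:3, H:4, I:2, J:3, K:3.
Sum = 3 + 2 + 1 + 3 + 2 + 3 + 4 + 2 + 3 + 3 = 26.

26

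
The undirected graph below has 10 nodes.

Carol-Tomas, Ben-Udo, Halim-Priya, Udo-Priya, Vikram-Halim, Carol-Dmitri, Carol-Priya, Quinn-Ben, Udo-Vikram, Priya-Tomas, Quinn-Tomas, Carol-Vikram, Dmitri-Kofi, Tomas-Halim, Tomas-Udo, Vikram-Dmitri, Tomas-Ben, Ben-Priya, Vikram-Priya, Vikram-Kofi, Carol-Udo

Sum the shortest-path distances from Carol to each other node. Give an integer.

13

Distances from Carol: Ben:2, Dmitri:1, Halim:2, Kofi:2, Priya:1, Quinn:2, Tomas:1, Udo:1, Vikram:1.
Sum = 2 + 1 + 2 + 2 + 1 + 2 + 1 + 1 + 1 = 13.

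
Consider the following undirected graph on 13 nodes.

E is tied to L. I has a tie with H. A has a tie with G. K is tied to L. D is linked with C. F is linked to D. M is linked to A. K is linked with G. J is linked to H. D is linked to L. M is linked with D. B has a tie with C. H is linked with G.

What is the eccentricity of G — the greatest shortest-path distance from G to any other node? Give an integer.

5

Distances from G: A:1, B:5, C:4, D:3, E:3, F:4, H:1, I:2, J:2, K:1, L:2, M:2.
The largest is 5 (to B), so the eccentricity of G is 5.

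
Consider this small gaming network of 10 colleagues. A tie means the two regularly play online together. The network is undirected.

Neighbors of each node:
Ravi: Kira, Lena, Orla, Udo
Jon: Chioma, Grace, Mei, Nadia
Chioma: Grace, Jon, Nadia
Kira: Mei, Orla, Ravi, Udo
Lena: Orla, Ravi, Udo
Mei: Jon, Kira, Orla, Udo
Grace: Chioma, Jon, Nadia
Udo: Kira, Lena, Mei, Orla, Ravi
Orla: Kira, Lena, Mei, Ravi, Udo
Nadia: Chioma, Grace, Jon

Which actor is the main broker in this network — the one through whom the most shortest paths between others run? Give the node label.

Unnormalized betweenness of each node: Chioma:0, Grace:0, Jon:18, Kira:5/3, Lena:0, Mei:20, Nadia:0, Orla:9/2, Ravi:1/3, Udo:9/2.
Mei has the largest value, 20, making it the main broker — the node through which the most shortest paths run.

Mei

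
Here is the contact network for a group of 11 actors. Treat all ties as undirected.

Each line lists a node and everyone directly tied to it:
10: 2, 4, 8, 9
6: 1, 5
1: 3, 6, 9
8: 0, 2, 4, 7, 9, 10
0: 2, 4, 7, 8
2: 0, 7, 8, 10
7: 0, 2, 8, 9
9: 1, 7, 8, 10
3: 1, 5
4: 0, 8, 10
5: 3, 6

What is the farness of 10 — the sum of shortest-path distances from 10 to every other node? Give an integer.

Distances from 10: 0:2, 1:2, 2:1, 3:3, 4:1, 5:4, 6:3, 7:2, 8:1, 9:1.
Sum = 2 + 2 + 1 + 3 + 1 + 4 + 3 + 2 + 1 + 1 = 20.

20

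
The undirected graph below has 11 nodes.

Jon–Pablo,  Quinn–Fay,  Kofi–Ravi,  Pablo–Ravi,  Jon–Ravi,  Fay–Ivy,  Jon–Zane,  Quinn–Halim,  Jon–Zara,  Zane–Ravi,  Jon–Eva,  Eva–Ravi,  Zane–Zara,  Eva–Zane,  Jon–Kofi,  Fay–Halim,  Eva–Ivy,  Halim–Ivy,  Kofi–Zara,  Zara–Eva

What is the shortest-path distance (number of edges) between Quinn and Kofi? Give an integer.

One shortest route is Quinn – Fay – Ivy – Eva – Ravi – Kofi, which uses 5 edges, and at distance 4 from Quinn we only reach {Jon, Ravi, Zane, Zara}, which does not include Kofi. So d(Quinn,Kofi) = 5.

5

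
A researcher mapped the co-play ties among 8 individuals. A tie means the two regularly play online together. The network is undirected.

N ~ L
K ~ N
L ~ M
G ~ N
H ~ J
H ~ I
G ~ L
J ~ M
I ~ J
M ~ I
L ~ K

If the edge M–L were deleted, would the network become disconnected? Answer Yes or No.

Yes

Without the M–L edge there is no alternate route between M and L, so the network disconnects. It is a bridge.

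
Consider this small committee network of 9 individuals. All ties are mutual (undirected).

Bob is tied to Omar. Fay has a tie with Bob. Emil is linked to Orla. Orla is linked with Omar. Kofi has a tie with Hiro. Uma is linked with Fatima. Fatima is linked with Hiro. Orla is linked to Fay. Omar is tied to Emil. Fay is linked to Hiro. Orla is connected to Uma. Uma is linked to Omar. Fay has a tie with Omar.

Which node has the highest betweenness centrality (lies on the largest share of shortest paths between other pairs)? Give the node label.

Unnormalized betweenness of each node: Bob:0, Emil:0, Fatima:2, Fay:9, Hiro:17/2, Kofi:0, Omar:6, Orla:3, Uma:7/2.
Fay has the largest value, 9, making it the main broker — the node through which the most shortest paths run.

Fay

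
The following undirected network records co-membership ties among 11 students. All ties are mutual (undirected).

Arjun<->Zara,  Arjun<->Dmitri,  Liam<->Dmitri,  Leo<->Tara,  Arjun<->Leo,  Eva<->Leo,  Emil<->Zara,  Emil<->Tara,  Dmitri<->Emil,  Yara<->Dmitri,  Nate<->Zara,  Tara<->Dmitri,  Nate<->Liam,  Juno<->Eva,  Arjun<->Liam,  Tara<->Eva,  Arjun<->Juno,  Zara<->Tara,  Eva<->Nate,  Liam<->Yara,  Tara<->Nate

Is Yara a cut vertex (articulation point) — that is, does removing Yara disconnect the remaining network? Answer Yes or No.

Even without Yara, every remaining node can still reach every other (the residual graph is connected), so Yara is not a cut vertex.

No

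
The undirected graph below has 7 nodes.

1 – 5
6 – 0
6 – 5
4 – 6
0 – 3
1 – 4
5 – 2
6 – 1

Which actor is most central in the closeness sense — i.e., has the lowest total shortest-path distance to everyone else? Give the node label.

6

Farness (sum of distances to all others) for each node — 0:11, 1:10, 2:15, 3:16, 4:12, 5:10, 6:8.
The smallest farness is 8, for 6, so 6 has the highest closeness.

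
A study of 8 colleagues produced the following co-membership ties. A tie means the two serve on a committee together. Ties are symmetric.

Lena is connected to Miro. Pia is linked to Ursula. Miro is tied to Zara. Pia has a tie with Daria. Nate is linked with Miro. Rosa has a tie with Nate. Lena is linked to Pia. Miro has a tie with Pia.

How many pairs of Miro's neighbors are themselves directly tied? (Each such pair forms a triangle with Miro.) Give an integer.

1

Miro's neighbors: Lena, Nate, Pia, and Zara.
Neighbor pairs that are themselves tied: Miro–Lena–Pia. Each forms one triangle with Miro, for 1 in total.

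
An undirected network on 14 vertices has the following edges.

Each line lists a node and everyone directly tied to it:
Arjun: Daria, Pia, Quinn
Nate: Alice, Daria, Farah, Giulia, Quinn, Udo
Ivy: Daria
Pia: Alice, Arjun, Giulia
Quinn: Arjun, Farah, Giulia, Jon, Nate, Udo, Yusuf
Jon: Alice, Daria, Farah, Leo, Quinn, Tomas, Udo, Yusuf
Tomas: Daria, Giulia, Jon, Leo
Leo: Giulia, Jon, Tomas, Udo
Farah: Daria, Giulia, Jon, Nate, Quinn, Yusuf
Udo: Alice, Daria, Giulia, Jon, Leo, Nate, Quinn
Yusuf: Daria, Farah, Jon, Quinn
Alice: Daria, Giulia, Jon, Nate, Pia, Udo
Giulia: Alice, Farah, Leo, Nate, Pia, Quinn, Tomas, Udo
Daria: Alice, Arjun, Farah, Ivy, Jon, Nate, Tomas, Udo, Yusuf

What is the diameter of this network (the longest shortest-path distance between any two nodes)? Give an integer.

3

Eccentricity of each node (its greatest distance to any other): Alice:2, Arjun:3, Daria:2, Farah:2, Giulia:3, Ivy:3, Jon:2, Leo:3, Nate:2, Pia:3, Quinn:3, Tomas:2, Udo:2, Yusuf:3.
The maximum eccentricity is 3, realized for instance by the pair Arjun–Leo via Arjun – Daria – Udo – Leo. So the diameter is 3.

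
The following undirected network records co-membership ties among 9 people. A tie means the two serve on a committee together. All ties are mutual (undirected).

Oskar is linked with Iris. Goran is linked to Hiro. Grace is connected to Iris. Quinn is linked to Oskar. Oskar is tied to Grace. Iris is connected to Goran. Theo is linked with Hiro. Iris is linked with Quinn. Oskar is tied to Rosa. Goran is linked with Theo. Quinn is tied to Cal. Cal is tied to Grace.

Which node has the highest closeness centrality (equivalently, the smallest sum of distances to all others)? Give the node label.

Iris

Farness (sum of distances to all others) for each node — Cal:20, Goran:15, Grace:15, Hiro:21, Iris:12, Oskar:14, Quinn:15, Rosa:21, Theo:21.
The smallest farness is 12, for Iris, so Iris has the highest closeness.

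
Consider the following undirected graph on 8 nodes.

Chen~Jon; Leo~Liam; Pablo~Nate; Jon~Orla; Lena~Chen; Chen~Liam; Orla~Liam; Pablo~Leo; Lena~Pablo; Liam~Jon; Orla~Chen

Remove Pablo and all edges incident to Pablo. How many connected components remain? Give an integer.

2

Without Pablo, the remaining ties split the others into: {Chen, Jon, Lena, Leo, Liam, Orla}; {Nate}.
That's 2 separate components.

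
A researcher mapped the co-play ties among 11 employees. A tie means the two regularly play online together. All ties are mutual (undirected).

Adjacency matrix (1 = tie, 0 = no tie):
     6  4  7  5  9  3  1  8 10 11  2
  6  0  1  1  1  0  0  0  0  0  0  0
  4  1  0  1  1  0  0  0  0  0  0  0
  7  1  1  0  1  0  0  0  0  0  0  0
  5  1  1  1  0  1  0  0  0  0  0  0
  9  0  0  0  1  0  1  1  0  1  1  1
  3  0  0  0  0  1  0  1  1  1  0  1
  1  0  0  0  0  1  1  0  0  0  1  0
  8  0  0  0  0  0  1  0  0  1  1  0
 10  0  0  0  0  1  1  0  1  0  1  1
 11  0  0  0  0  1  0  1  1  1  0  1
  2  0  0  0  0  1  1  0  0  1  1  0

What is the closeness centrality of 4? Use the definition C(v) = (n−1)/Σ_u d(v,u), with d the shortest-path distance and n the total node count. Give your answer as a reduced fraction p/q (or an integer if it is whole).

Distances from 4: 1:3, 2:3, 3:3, 5:1, 6:1, 7:1, 8:4, 9:2, 10:3, 11:3. Sum = 24.
n = 11, so closeness = 10/24 = 5/12.

5/12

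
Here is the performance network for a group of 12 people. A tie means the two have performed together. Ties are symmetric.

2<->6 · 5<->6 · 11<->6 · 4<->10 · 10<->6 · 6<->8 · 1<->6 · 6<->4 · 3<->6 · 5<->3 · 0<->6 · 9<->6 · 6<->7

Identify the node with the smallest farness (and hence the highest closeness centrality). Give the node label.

Farness (sum of distances to all others) for each node — 0:21, 1:21, 2:21, 3:20, 4:20, 5:20, 6:11, 7:21, 8:21, 9:21, 10:20, 11:21.
The smallest farness is 11, for 6, so 6 has the highest closeness.

6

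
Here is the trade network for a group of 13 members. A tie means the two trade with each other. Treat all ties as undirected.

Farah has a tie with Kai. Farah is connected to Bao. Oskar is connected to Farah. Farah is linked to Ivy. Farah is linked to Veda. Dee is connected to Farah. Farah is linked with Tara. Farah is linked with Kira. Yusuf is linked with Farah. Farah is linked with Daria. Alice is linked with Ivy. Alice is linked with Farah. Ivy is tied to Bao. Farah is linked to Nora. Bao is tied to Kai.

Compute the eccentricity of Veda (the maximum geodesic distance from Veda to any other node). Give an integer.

Distances from Veda: Alice:2, Bao:2, Daria:2, Dee:2, Farah:1, Ivy:2, Kai:2, Kira:2, Nora:2, Oskar:2, Tara:2, Yusuf:2.
The largest is 2 (to Nora, Oskar, Yusuf, Alice, Daria, Kai, Dee, Bao, Kira, Ivy, and Tara), so the eccentricity of Veda is 2.

2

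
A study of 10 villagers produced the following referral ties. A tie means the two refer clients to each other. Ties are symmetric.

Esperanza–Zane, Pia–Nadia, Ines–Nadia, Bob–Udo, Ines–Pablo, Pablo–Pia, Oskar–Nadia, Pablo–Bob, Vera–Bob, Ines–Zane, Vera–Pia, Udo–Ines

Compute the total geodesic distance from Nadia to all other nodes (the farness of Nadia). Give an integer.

17

Distances from Nadia: Bob:3, Esperanza:3, Ines:1, Oskar:1, Pablo:2, Pia:1, Udo:2, Vera:2, Zane:2.
Sum = 3 + 3 + 1 + 1 + 2 + 1 + 2 + 2 + 2 = 17.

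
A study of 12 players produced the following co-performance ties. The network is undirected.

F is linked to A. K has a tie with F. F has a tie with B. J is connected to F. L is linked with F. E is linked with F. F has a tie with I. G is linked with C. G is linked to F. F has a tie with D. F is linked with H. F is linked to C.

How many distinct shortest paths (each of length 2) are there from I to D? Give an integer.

The shortest distance is 2, and the only length-2 path is I–F–D. So there is exactly 1 shortest path.

1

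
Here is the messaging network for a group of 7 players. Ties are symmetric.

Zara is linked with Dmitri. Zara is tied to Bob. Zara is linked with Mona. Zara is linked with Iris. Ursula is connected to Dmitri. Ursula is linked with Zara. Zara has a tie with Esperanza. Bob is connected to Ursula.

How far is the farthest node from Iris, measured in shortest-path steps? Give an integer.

Distances from Iris: Bob:2, Dmitri:2, Esperanza:2, Mona:2, Ursula:2, Zara:1.
The largest is 2 (to Bob, Ursula, Mona, Dmitri, and Esperanza), so the eccentricity of Iris is 2.

2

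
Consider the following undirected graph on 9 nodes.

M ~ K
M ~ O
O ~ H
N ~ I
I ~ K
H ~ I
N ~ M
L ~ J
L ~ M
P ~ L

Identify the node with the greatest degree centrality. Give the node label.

Degrees — H:2, I:3, J:1, K:2, L:3, M:4, N:2, O:2, P:1.
The maximum is 4, attained only by M.

M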